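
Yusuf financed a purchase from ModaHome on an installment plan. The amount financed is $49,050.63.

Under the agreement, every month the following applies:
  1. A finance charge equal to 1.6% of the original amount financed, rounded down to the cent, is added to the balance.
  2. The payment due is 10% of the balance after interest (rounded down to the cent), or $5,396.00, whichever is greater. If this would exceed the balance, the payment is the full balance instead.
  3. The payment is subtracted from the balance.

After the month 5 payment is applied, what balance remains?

Month 1: $49,050.63 +$784.81 interest = $49,835.44; pay $5,396.00 → $44,439.44
Month 2: $44,439.44 +$784.81 interest = $45,224.25; pay $5,396.00 → $39,828.25
Month 3: $39,828.25 +$784.81 interest = $40,613.06; pay $5,396.00 → $35,217.06
Month 4: $35,217.06 +$784.81 interest = $36,001.87; pay $5,396.00 → $30,605.87
Month 5: $30,605.87 +$784.81 interest = $31,390.68; pay $5,396.00 → $25,994.68

$25,994.68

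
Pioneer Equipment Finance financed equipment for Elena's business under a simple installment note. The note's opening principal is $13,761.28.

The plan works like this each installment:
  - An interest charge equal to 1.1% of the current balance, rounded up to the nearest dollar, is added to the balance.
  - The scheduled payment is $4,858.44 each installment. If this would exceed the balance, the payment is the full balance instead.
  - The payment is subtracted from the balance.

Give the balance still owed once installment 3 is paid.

Installment 1: $13,761.28 +$152.00 interest = $13,913.28; pay $4,858.44 → $9,054.84
Installment 2: $9,054.84 +$100.00 interest = $9,154.84; pay $4,858.44 → $4,296.40
Installment 3: $4,296.40 +$48.00 interest = $4,344.40; pay $4,344.40 → $0.00

$0.00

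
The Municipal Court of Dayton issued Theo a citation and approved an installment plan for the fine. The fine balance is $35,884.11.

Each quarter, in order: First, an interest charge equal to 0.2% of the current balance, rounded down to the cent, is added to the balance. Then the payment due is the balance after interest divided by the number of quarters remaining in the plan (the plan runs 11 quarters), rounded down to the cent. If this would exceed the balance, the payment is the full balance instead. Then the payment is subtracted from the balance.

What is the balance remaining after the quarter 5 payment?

$19,769.66

Quarter 1: opening $35,884.11; interest $71.76 → $35,955.87; payment $3,268.71; balance $32,687.16
Quarter 2: opening $32,687.16; interest $65.37 → $32,752.53; payment $3,275.25; balance $29,477.28
Quarter 3: opening $29,477.28; interest $58.95 → $29,536.23; payment $3,281.80; balance $26,254.43
Quarter 4: opening $26,254.43; interest $52.50 → $26,306.93; payment $3,288.36; balance $23,018.57
Quarter 5: opening $23,018.57; interest $46.03 → $23,064.60; payment $3,294.94; balance $19,769.66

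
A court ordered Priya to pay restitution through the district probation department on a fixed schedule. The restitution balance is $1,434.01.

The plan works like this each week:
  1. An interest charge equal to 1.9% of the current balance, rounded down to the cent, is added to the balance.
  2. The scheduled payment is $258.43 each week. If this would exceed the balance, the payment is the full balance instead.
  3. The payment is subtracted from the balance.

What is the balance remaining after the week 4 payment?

Week 1: opening $1,434.01; interest $27.24 → $1,461.25; payment $258.43; balance $1,202.82
Week 2: opening $1,202.82; interest $22.85 → $1,225.67; payment $258.43; balance $967.24
Week 3: opening $967.24; interest $18.37 → $985.61; payment $258.43; balance $727.18
Week 4: opening $727.18; interest $13.81 → $740.99; payment $258.43; balance $482.56

$482.56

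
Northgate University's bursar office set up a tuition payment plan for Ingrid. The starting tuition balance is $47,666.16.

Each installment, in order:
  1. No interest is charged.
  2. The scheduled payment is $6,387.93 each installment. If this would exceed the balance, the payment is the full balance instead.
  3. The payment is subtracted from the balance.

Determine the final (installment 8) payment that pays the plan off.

Installment 1: opening $47,666.16; payment $6,387.93; balance $41,278.23
Installment 2: opening $41,278.23; payment $6,387.93; balance $34,890.30
Installment 3: opening $34,890.30; payment $6,387.93; balance $28,502.37
Installment 4: opening $28,502.37; payment $6,387.93; balance $22,114.44
Installment 5: opening $22,114.44; payment $6,387.93; balance $15,726.51
Installment 6: opening $15,726.51; payment $6,387.93; balance $9,338.58
Installment 7: opening $9,338.58; payment $6,387.93; balance $2,950.65
Installment 8: opening $2,950.65; payment $2,950.65; balance $0.00

$2,950.65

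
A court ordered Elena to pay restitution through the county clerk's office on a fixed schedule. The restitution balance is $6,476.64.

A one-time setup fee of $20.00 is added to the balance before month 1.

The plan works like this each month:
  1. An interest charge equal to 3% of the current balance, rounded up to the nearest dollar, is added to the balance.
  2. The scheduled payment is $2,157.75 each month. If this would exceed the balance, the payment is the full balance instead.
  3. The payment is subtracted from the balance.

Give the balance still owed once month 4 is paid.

$0.00

Month 1: $6,496.64 +$195.00 interest = $6,691.64; pay $2,157.75 → $4,533.89
Month 2: $4,533.89 +$137.00 interest = $4,670.89; pay $2,157.75 → $2,513.14
Month 3: $2,513.14 +$76.00 interest = $2,589.14; pay $2,157.75 → $431.39
Month 4: $431.39 +$13.00 interest = $444.39; pay $444.39 → $0.00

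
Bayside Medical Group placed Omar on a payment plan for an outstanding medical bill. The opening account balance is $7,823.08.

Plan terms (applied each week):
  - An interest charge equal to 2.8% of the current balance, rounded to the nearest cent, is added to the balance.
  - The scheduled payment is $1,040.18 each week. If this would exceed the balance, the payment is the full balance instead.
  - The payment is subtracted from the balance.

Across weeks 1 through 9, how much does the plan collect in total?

$8,910.38

Week 1: opening $7,823.08; interest $219.05 → $8,042.13; payment $1,040.18; balance $7,001.95
Week 2: opening $7,001.95; interest $196.05 → $7,198.00; payment $1,040.18; balance $6,157.82
Week 3: opening $6,157.82; interest $172.42 → $6,330.24; payment $1,040.18; balance $5,290.06
Week 4: opening $5,290.06; interest $148.12 → $5,438.18; payment $1,040.18; balance $4,398.00
Week 5: opening $4,398.00; interest $123.14 → $4,521.14; payment $1,040.18; balance $3,480.96
Week 6: opening $3,480.96; interest $97.47 → $3,578.43; payment $1,040.18; balance $2,538.25
Week 7: opening $2,538.25; interest $71.07 → $2,609.32; payment $1,040.18; balance $1,569.14
Week 8: opening $1,569.14; interest $43.94 → $1,613.08; payment $1,040.18; balance $572.90
Week 9: opening $572.90; interest $16.04 → $588.94; payment $588.94; balance $0.00
Total paid: $8,910.38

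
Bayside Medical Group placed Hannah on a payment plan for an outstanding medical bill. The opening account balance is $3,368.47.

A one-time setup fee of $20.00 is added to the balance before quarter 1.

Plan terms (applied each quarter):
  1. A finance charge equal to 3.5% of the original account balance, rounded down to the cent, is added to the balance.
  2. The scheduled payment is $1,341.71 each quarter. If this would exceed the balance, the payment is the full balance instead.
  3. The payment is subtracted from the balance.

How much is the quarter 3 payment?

$1,058.72

Quarter 1: $3,388.47 +$117.89 interest = $3,506.36; pay $1,341.71 → $2,164.65
Quarter 2: $2,164.65 +$117.89 interest = $2,282.54; pay $1,341.71 → $940.83
Quarter 3: $940.83 +$117.89 interest = $1,058.72; pay $1,058.72 → $0.00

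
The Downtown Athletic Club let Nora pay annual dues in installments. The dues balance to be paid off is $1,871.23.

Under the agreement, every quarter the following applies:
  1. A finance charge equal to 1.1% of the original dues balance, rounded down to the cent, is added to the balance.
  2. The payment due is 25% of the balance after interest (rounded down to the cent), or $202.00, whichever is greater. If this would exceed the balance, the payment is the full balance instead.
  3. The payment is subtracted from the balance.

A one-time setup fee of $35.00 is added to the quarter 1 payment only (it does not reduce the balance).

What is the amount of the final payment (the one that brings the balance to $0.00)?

$110.60

Quarter 1: $1,871.23 +$20.58 interest = $1,891.81; pay $472.95 (+ $35.00 fee) → $1,418.86
Quarter 2: $1,418.86 +$20.58 interest = $1,439.44; pay $359.86 → $1,079.58
Quarter 3: $1,079.58 +$20.58 interest = $1,100.16; pay $275.04 → $825.12
Quarter 4: $825.12 +$20.58 interest = $845.70; pay $211.42 → $634.28
Quarter 5: $634.28 +$20.58 interest = $654.86; pay $202.00 → $452.86
Quarter 6: $452.86 +$20.58 interest = $473.44; pay $202.00 → $271.44
Quarter 7: $271.44 +$20.58 interest = $292.02; pay $202.00 → $90.02
Quarter 8: $90.02 +$20.58 interest = $110.60; pay $110.60 → $0.00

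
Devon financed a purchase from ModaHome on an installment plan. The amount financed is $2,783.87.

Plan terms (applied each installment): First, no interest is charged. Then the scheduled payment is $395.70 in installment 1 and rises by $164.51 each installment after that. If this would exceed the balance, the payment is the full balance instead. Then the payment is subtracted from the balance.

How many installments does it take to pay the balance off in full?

Installment 1: opening $2,783.87; payment $395.70; balance $2,388.17
Installment 2: opening $2,388.17; payment $560.21; balance $1,827.96
Installment 3: opening $1,827.96; payment $724.72; balance $1,103.24
Installment 4: opening $1,103.24; payment $889.23; balance $214.01
Installment 5: opening $214.01; payment $214.01; balance $0.00
Balance reaches $0.00 in installment 5.

5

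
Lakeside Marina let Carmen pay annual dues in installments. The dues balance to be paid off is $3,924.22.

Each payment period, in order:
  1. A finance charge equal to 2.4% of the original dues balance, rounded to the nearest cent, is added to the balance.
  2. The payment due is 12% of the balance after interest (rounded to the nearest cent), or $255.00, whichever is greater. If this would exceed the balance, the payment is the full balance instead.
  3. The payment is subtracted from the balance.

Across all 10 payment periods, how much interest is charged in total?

Payment period 1: opening $3,924.22; interest $94.18 → $4,018.40; payment $482.21; balance $3,536.19
Payment period 2: opening $3,536.19; interest $94.18 → $3,630.37; payment $435.64; balance $3,194.73
Payment period 3: opening $3,194.73; interest $94.18 → $3,288.91; payment $394.67; balance $2,894.24
Payment period 4: opening $2,894.24; interest $94.18 → $2,988.42; payment $358.61; balance $2,629.81
Payment period 5: opening $2,629.81; interest $94.18 → $2,723.99; payment $326.88; balance $2,397.11
Payment period 6: opening $2,397.11; interest $94.18 → $2,491.29; payment $298.95; balance $2,192.34
Payment period 7: opening $2,192.34; interest $94.18 → $2,286.52; payment $274.38; balance $2,012.14
Payment period 8: opening $2,012.14; interest $94.18 → $2,106.32; payment $255.00; balance $1,851.32
Payment period 9: opening $1,851.32; interest $94.18 → $1,945.50; payment $255.00; balance $1,690.50
Payment period 10: opening $1,690.50; interest $94.18 → $1,784.68; payment $255.00; balance $1,529.68
Total interest: $94.18 + $94.18 + $94.18 + $94.18 + $94.18 + $94.18 + $94.18 + $94.18 + $94.18 + $94.18 = $941.80

$941.80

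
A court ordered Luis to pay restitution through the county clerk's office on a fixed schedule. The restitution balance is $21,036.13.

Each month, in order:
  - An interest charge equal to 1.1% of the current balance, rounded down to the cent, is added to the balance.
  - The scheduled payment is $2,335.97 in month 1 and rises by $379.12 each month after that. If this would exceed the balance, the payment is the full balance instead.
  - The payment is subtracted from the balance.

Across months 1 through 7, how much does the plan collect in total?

# | Opening | Interest | Payment | End bal
1 | $21,036.13 | $231.39 | $2,335.97 | $18,931.55
2 | $18,931.55 | $208.24 | $2,715.09 | $16,424.70
3 | $16,424.70 | $180.67 | $3,094.21 | $13,511.16
4 | $13,511.16 | $148.62 | $3,473.33 | $10,186.45
5 | $10,186.45 | $112.05 | $3,852.45 | $6,446.05
6 | $6,446.05 | $70.90 | $4,231.57 | $2,285.38
7 | $2,285.38 | $25.13 | $2,310.51 | $0.00
Total paid: $22,013.13

$22,013.13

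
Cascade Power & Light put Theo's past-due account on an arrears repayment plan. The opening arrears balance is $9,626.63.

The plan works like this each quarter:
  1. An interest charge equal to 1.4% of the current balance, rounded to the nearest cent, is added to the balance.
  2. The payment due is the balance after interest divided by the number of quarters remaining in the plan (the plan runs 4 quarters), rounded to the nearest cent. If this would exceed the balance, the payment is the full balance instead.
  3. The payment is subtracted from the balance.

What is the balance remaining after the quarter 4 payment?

$0.00

Quarter 1: $9,626.63 +$134.77 interest = $9,761.40; pay $2,440.35 → $7,321.05
Quarter 2: $7,321.05 +$102.49 interest = $7,423.54; pay $2,474.51 → $4,949.03
Quarter 3: $4,949.03 +$69.29 interest = $5,018.32; pay $2,509.16 → $2,509.16
Quarter 4: $2,509.16 +$35.13 interest = $2,544.29; pay $2,544.29 → $0.00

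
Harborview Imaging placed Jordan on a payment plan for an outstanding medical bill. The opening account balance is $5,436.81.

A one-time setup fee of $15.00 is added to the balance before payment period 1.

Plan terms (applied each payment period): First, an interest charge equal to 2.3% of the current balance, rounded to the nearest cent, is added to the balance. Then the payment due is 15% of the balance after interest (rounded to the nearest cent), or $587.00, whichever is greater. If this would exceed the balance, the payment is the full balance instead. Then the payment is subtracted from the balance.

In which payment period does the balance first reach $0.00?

Payment period 1: opening $5,451.81; interest $125.39 → $5,577.20; payment $836.58; balance $4,740.62
Payment period 2: opening $4,740.62; interest $109.03 → $4,849.65; payment $727.45; balance $4,122.20
Payment period 3: opening $4,122.20; interest $94.81 → $4,217.01; payment $632.55; balance $3,584.46
Payment period 4: opening $3,584.46; interest $82.44 → $3,666.90; payment $587.00; balance $3,079.90
Payment period 5: opening $3,079.90; interest $70.84 → $3,150.74; payment $587.00; balance $2,563.74
Payment period 6: opening $2,563.74; interest $58.97 → $2,622.71; payment $587.00; balance $2,035.71
Payment period 7: opening $2,035.71; interest $46.82 → $2,082.53; payment $587.00; balance $1,495.53
Payment period 8: opening $1,495.53; interest $34.40 → $1,529.93; payment $587.00; balance $942.93
Payment period 9: opening $942.93; interest $21.69 → $964.62; payment $587.00; balance $377.62
Payment period 10: opening $377.62; interest $8.69 → $386.31; payment $386.31; balance $0.00
Balance reaches $0.00 in payment period 10.

10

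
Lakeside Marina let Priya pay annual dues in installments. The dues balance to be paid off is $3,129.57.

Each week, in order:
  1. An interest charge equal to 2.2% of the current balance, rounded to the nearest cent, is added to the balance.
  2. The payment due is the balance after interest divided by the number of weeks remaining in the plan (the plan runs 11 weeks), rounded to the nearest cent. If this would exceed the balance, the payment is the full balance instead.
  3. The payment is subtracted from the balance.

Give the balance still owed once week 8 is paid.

$1,015.83

# | Opening | Interest | Payment | End bal
1 | $3,129.57 | $68.85 | $290.77 | $2,907.65
2 | $2,907.65 | $63.97 | $297.16 | $2,674.46
3 | $2,674.46 | $58.84 | $303.70 | $2,429.60
4 | $2,429.60 | $53.45 | $310.38 | $2,172.67
5 | $2,172.67 | $47.80 | $317.21 | $1,903.26
6 | $1,903.26 | $41.87 | $324.19 | $1,620.94
7 | $1,620.94 | $35.66 | $331.32 | $1,325.28
8 | $1,325.28 | $29.16 | $338.61 | $1,015.83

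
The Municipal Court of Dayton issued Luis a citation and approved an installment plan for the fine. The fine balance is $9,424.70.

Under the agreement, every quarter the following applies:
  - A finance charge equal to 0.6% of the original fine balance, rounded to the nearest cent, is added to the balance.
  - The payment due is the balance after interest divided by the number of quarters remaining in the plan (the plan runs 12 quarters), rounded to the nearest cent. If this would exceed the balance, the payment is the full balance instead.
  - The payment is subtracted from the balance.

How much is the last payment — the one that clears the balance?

Quarter 1: opening $9,424.70; interest $56.55 → $9,481.25; payment $790.10; balance $8,691.15
Quarter 2: opening $8,691.15; interest $56.55 → $8,747.70; payment $795.25; balance $7,952.45
Quarter 3: opening $7,952.45; interest $56.55 → $8,009.00; payment $800.90; balance $7,208.10
Quarter 4: opening $7,208.10; interest $56.55 → $7,264.65; payment $807.18; balance $6,457.47
Quarter 5: opening $6,457.47; interest $56.55 → $6,514.02; payment $814.25; balance $5,699.77
Quarter 6: opening $5,699.77; interest $56.55 → $5,756.32; payment $822.33; balance $4,933.99
Quarter 7: opening $4,933.99; interest $56.55 → $4,990.54; payment $831.76; balance $4,158.78
Quarter 8: opening $4,158.78; interest $56.55 → $4,215.33; payment $843.07; balance $3,372.26
Quarter 9: opening $3,372.26; interest $56.55 → $3,428.81; payment $857.20; balance $2,571.61
Quarter 10: opening $2,571.61; interest $56.55 → $2,628.16; payment $876.05; balance $1,752.11
Quarter 11: opening $1,752.11; interest $56.55 → $1,808.66; payment $904.33; balance $904.33
Quarter 12: opening $904.33; interest $56.55 → $960.88; payment $960.88; balance $0.00

$960.88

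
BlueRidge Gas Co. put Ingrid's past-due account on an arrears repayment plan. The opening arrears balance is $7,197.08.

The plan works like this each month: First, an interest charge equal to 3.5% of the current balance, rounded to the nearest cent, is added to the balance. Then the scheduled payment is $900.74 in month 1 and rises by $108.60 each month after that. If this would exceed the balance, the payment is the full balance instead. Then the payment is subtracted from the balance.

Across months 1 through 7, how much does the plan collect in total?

# | Opening | Interest | Payment | End bal
1 | $7,197.08 | $251.90 | $900.74 | $6,548.24
2 | $6,548.24 | $229.19 | $1,009.34 | $5,768.09
3 | $5,768.09 | $201.88 | $1,117.94 | $4,852.03
4 | $4,852.03 | $169.82 | $1,226.54 | $3,795.31
5 | $3,795.31 | $132.84 | $1,335.14 | $2,593.01
6 | $2,593.01 | $90.76 | $1,443.74 | $1,240.03
7 | $1,240.03 | $43.40 | $1,283.43 | $0.00
Total paid: $8,316.87

$8,316.87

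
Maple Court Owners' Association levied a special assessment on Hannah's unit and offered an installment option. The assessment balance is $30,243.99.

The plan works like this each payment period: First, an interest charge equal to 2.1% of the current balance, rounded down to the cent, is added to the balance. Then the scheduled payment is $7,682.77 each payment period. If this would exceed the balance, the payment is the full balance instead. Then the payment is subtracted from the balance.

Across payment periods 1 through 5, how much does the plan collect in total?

Payment period 1: opening $30,243.99; interest $635.12 → $30,879.11; payment $7,682.77; balance $23,196.34
Payment period 2: opening $23,196.34; interest $487.12 → $23,683.46; payment $7,682.77; balance $16,000.69
Payment period 3: opening $16,000.69; interest $336.01 → $16,336.70; payment $7,682.77; balance $8,653.93
Payment period 4: opening $8,653.93; interest $181.73 → $8,835.66; payment $7,682.77; balance $1,152.89
Payment period 5: opening $1,152.89; interest $24.21 → $1,177.10; payment $1,177.10; balance $0.00
Total paid: $31,908.18

$31,908.18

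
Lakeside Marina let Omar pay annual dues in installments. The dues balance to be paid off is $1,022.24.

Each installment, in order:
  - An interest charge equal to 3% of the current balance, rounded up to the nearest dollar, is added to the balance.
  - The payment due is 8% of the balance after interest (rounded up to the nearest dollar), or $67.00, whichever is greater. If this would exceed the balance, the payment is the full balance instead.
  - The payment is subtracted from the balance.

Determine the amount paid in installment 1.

# | Opening | Interest | Payment | End bal
1 | $1,022.24 | $31.00 | $85.00 | $968.24

$85.00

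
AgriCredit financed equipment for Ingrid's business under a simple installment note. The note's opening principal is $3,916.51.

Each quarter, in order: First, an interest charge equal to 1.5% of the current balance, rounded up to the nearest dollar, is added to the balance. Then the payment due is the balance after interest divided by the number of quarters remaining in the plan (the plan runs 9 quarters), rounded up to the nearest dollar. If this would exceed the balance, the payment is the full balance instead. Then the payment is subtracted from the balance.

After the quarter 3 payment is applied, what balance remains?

$2,730.51

Quarter 1: opening $3,916.51; interest $59.00 → $3,975.51; payment $442.00; balance $3,533.51
Quarter 2: opening $3,533.51; interest $54.00 → $3,587.51; payment $449.00; balance $3,138.51
Quarter 3: opening $3,138.51; interest $48.00 → $3,186.51; payment $456.00; balance $2,730.51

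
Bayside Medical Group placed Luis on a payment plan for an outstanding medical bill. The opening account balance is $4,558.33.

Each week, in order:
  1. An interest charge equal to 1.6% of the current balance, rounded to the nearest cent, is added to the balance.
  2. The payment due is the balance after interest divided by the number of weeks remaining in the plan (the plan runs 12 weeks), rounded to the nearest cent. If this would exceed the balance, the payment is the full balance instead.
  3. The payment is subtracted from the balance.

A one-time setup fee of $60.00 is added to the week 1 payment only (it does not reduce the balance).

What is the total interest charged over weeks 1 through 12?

$503.03

Week 1: opening $4,558.33; interest $72.93 → $4,631.26; payment $385.94 (+ $60.00 fee); balance $4,245.32
Week 2: opening $4,245.32; interest $67.93 → $4,313.25; payment $392.11; balance $3,921.14
Week 3: opening $3,921.14; interest $62.74 → $3,983.88; payment $398.39; balance $3,585.49
Week 4: opening $3,585.49; interest $57.37 → $3,642.86; payment $404.76; balance $3,238.10
Week 5: opening $3,238.10; interest $51.81 → $3,289.91; payment $411.24; balance $2,878.67
Week 6: opening $2,878.67; interest $46.06 → $2,924.73; payment $417.82; balance $2,506.91
Week 7: opening $2,506.91; interest $40.11 → $2,547.02; payment $424.50; balance $2,122.52
Week 8: opening $2,122.52; interest $33.96 → $2,156.48; payment $431.30; balance $1,725.18
Week 9: opening $1,725.18; interest $27.60 → $1,752.78; payment $438.20; balance $1,314.58
Week 10: opening $1,314.58; interest $21.03 → $1,335.61; payment $445.20; balance $890.41
Week 11: opening $890.41; interest $14.25 → $904.66; payment $452.33; balance $452.33
Week 12: opening $452.33; interest $7.24 → $459.57; payment $459.57; balance $0.00
Total interest: $72.93 + $67.93 + $62.74 + $57.37 + $51.81 + $46.06 + $40.11 + $33.96 + $27.60 + $21.03 + $14.25 + $7.24 = $503.03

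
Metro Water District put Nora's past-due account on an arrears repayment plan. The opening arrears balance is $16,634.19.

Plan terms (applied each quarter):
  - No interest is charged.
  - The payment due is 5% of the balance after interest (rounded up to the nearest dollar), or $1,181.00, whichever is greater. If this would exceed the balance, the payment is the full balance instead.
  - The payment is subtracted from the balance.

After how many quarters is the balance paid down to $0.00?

Quarter 1: opening $16,634.19; payment $1,181.00; balance $15,453.19
Quarter 2: opening $15,453.19; payment $1,181.00; balance $14,272.19
Quarter 3: opening $14,272.19; payment $1,181.00; balance $13,091.19
Quarter 4: opening $13,091.19; payment $1,181.00; balance $11,910.19
Quarter 5: opening $11,910.19; payment $1,181.00; balance $10,729.19
Quarter 6: opening $10,729.19; payment $1,181.00; balance $9,548.19
Quarter 7: opening $9,548.19; payment $1,181.00; balance $8,367.19
Quarter 8: opening $8,367.19; payment $1,181.00; balance $7,186.19
Quarter 9: opening $7,186.19; payment $1,181.00; balance $6,005.19
Quarter 10: opening $6,005.19; payment $1,181.00; balance $4,824.19
Quarter 11: opening $4,824.19; payment $1,181.00; balance $3,643.19
Quarter 12: opening $3,643.19; payment $1,181.00; balance $2,462.19
Quarter 13: opening $2,462.19; payment $1,181.00; balance $1,281.19
Quarter 14: opening $1,281.19; payment $1,181.00; balance $100.19
Quarter 15: opening $100.19; payment $100.19; balance $0.00
Balance reaches $0.00 in quarter 15.

15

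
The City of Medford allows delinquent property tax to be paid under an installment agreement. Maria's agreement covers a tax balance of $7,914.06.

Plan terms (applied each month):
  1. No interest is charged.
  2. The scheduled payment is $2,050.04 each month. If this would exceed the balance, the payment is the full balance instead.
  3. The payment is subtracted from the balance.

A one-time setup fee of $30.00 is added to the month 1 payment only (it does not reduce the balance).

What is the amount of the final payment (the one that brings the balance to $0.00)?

Month 1: $7,914.06 − $2,050.04 (+ $30.00 fee) → $5,864.02
Month 2: $5,864.02 − $2,050.04 → $3,813.98
Month 3: $3,813.98 − $2,050.04 → $1,763.94
Month 4: $1,763.94 − $1,763.94 → $0.00

$1,763.94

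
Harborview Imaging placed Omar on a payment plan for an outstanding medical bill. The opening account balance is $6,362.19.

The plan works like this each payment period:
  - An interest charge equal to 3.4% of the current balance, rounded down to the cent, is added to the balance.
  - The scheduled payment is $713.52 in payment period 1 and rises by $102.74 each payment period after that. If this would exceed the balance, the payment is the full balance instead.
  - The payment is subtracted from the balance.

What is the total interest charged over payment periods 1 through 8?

Payment period 1: opening $6,362.19; interest $216.31 → $6,578.50; payment $713.52; balance $5,864.98
Payment period 2: opening $5,864.98; interest $199.40 → $6,064.38; payment $816.26; balance $5,248.12
Payment period 3: opening $5,248.12; interest $178.43 → $5,426.55; payment $919.00; balance $4,507.55
Payment period 4: opening $4,507.55; interest $153.25 → $4,660.80; payment $1,021.74; balance $3,639.06
Payment period 5: opening $3,639.06; interest $123.72 → $3,762.78; payment $1,124.48; balance $2,638.30
Payment period 6: opening $2,638.30; interest $89.70 → $2,728.00; payment $1,227.22; balance $1,500.78
Payment period 7: opening $1,500.78; interest $51.02 → $1,551.80; payment $1,329.96; balance $221.84
Payment period 8: opening $221.84; interest $7.54 → $229.38; payment $229.38; balance $0.00
Total interest: $216.31 + $199.40 + $178.43 + $153.25 + $123.72 + $89.70 + $51.02 + $7.54 = $1,019.37

$1,019.37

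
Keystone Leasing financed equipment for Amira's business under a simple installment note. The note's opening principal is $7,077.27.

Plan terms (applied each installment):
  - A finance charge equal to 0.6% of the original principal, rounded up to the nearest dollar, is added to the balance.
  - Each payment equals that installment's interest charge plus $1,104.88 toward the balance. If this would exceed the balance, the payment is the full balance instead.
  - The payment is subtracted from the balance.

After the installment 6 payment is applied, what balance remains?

$447.99

Installment 1: $7,077.27 +$43.00 interest = $7,120.27; pay $1,147.88 → $5,972.39
Installment 2: $5,972.39 +$43.00 interest = $6,015.39; pay $1,147.88 → $4,867.51
Installment 3: $4,867.51 +$43.00 interest = $4,910.51; pay $1,147.88 → $3,762.63
Installment 4: $3,762.63 +$43.00 interest = $3,805.63; pay $1,147.88 → $2,657.75
Installment 5: $2,657.75 +$43.00 interest = $2,700.75; pay $1,147.88 → $1,552.87
Installment 6: $1,552.87 +$43.00 interest = $1,595.87; pay $1,147.88 → $447.99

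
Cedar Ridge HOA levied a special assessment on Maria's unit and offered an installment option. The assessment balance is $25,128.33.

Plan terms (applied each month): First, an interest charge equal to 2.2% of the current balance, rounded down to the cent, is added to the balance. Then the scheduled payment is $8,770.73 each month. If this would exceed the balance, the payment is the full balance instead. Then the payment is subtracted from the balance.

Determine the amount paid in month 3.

$8,698.96

Month 1: $25,128.33 +$552.82 interest = $25,681.15; pay $8,770.73 → $16,910.42
Month 2: $16,910.42 +$372.02 interest = $17,282.44; pay $8,770.73 → $8,511.71
Month 3: $8,511.71 +$187.25 interest = $8,698.96; pay $8,698.96 → $0.00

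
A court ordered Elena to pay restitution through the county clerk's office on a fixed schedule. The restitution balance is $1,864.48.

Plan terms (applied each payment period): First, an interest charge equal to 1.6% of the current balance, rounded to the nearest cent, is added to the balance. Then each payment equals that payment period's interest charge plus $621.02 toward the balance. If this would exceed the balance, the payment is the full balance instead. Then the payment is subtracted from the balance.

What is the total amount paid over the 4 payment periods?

Payment period 1: $1,864.48 +$29.83 interest = $1,894.31; pay $650.85 → $1,243.46
Payment period 2: $1,243.46 +$19.90 interest = $1,263.36; pay $640.92 → $622.44
Payment period 3: $622.44 +$9.96 interest = $632.40; pay $630.98 → $1.42
Payment period 4: $1.42 +$0.02 interest = $1.44; pay $1.44 → $0.00
Total paid: $1,924.19

$1,924.19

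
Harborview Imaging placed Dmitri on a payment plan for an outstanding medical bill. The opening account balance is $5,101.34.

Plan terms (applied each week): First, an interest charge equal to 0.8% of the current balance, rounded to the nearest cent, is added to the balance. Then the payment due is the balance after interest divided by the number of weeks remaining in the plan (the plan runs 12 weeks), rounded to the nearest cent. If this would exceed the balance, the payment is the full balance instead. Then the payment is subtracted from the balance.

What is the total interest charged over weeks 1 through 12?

$273.21

# | Opening | Interest | Payment | End bal
1 | $5,101.34 | $40.81 | $428.51 | $4,713.64
2 | $4,713.64 | $37.71 | $431.94 | $4,319.41
3 | $4,319.41 | $34.56 | $435.40 | $3,918.57
4 | $3,918.57 | $31.35 | $438.88 | $3,511.04
5 | $3,511.04 | $28.09 | $442.39 | $3,096.74
6 | $3,096.74 | $24.77 | $445.93 | $2,675.58
7 | $2,675.58 | $21.40 | $449.50 | $2,247.48
8 | $2,247.48 | $17.98 | $453.09 | $1,812.37
9 | $1,812.37 | $14.50 | $456.72 | $1,370.15
10 | $1,370.15 | $10.96 | $460.37 | $920.74
11 | $920.74 | $7.37 | $464.06 | $464.05
12 | $464.05 | $3.71 | $467.76 | $0.00
Total interest: $40.81 + $37.71 + $34.56 + $31.35 + $28.09 + $24.77 + $21.40 + $17.98 + $14.50 + $10.96 + $7.37 + $3.71 = $273.21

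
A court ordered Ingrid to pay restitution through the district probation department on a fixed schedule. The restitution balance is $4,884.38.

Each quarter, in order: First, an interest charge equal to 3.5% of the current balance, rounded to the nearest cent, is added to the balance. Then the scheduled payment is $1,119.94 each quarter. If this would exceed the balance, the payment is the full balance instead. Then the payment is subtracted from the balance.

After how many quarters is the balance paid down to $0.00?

5

# | Opening | Interest | Payment | End bal
1 | $4,884.38 | $170.95 | $1,119.94 | $3,935.39
2 | $3,935.39 | $137.74 | $1,119.94 | $2,953.19
3 | $2,953.19 | $103.36 | $1,119.94 | $1,936.61
4 | $1,936.61 | $67.78 | $1,119.94 | $884.45
5 | $884.45 | $30.96 | $915.41 | $0.00
Balance reaches $0.00 in quarter 5.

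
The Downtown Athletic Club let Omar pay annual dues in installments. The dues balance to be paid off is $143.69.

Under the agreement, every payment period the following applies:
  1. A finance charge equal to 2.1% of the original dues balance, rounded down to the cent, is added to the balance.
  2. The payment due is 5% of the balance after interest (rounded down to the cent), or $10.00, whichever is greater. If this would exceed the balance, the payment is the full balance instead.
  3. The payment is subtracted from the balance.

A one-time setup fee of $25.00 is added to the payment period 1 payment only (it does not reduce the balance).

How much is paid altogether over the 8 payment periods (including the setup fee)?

$105.00

Payment period 1: $143.69 +$3.01 interest = $146.70; pay $10.00 (+ $25.00 fee) → $136.70
Payment period 2: $136.70 +$3.01 interest = $139.71; pay $10.00 → $129.71
Payment period 3: $129.71 +$3.01 interest = $132.72; pay $10.00 → $122.72
Payment period 4: $122.72 +$3.01 interest = $125.73; pay $10.00 → $115.73
Payment period 5: $115.73 +$3.01 interest = $118.74; pay $10.00 → $108.74
Payment period 6: $108.74 +$3.01 interest = $111.75; pay $10.00 → $101.75
Payment period 7: $101.75 +$3.01 interest = $104.76; pay $10.00 → $94.76
Payment period 8: $94.76 +$3.01 interest = $97.77; pay $10.00 → $87.77
Total paid: $105.00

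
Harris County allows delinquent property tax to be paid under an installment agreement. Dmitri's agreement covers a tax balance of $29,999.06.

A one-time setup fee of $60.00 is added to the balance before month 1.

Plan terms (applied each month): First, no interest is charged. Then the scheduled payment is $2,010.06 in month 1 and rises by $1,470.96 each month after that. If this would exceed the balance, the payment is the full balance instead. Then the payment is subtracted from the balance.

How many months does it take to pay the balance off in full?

6

Month 1: $30,059.06 − $2,010.06 → $28,049.00
Month 2: $28,049.00 − $3,481.02 → $24,567.98
Month 3: $24,567.98 − $4,951.98 → $19,616.00
Month 4: $19,616.00 − $6,422.94 → $13,193.06
Month 5: $13,193.06 − $7,893.90 → $5,299.16
Month 6: $5,299.16 − $5,299.16 → $0.00
Balance reaches $0.00 in month 6.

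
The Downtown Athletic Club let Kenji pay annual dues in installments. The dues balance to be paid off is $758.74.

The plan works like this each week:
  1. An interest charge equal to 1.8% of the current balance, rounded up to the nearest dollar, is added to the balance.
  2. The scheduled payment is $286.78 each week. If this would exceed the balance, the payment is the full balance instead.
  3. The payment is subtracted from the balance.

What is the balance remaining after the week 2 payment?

Week 1: $758.74 +$14.00 interest = $772.74; pay $286.78 → $485.96
Week 2: $485.96 +$9.00 interest = $494.96; pay $286.78 → $208.18

$208.18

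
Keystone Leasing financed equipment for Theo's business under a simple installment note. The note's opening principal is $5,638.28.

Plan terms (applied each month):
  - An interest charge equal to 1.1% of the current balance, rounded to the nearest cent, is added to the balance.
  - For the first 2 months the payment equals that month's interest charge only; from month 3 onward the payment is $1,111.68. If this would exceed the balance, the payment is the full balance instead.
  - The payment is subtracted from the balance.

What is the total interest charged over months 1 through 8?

$320.41

# | Opening | Interest | Payment | End bal
1 | $5,638.28 | $62.02 | $62.02 | $5,638.28
2 | $5,638.28 | $62.02 | $62.02 | $5,638.28
3 | $5,638.28 | $62.02 | $1,111.68 | $4,588.62
4 | $4,588.62 | $50.47 | $1,111.68 | $3,527.41
5 | $3,527.41 | $38.80 | $1,111.68 | $2,454.53
6 | $2,454.53 | $27.00 | $1,111.68 | $1,369.85
7 | $1,369.85 | $15.07 | $1,111.68 | $273.24
8 | $273.24 | $3.01 | $276.25 | $0.00
Total interest: $62.02 + $62.02 + $62.02 + $50.47 + $38.80 + $27.00 + $15.07 + $3.01 = $320.41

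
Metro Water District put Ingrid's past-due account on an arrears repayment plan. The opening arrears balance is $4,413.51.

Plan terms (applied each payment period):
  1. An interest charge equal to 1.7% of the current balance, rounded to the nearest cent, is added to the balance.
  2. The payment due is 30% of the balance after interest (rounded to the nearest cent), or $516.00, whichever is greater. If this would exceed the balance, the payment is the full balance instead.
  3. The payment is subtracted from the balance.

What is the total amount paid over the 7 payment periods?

$4,637.83

Payment period 1: $4,413.51 +$75.03 interest = $4,488.54; pay $1,346.56 → $3,141.98
Payment period 2: $3,141.98 +$53.41 interest = $3,195.39; pay $958.62 → $2,236.77
Payment period 3: $2,236.77 +$38.03 interest = $2,274.80; pay $682.44 → $1,592.36
Payment period 4: $1,592.36 +$27.07 interest = $1,619.43; pay $516.00 → $1,103.43
Payment period 5: $1,103.43 +$18.76 interest = $1,122.19; pay $516.00 → $606.19
Payment period 6: $606.19 +$10.31 interest = $616.50; pay $516.00 → $100.50
Payment period 7: $100.50 +$1.71 interest = $102.21; pay $102.21 → $0.00
Total paid: $4,637.83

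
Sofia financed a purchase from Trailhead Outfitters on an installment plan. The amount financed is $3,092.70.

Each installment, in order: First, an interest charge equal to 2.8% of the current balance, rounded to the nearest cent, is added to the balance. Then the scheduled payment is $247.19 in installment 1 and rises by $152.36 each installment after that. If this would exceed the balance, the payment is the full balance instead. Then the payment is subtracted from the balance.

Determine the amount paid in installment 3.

$551.91

# | Opening | Interest | Payment | End bal
1 | $3,092.70 | $86.60 | $247.19 | $2,932.11
2 | $2,932.11 | $82.10 | $399.55 | $2,614.66
3 | $2,614.66 | $73.21 | $551.91 | $2,135.96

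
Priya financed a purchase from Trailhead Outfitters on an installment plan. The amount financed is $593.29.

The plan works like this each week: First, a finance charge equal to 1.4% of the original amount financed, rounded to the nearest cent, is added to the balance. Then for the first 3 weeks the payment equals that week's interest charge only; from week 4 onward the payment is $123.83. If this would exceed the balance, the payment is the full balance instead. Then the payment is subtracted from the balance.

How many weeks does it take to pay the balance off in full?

Week 1: opening $593.29; interest $8.31 → $601.60; payment $8.31; balance $593.29
Week 2: opening $593.29; interest $8.31 → $601.60; payment $8.31; balance $593.29
Week 3: opening $593.29; interest $8.31 → $601.60; payment $8.31; balance $593.29
Week 4: opening $593.29; interest $8.31 → $601.60; payment $123.83; balance $477.77
Week 5: opening $477.77; interest $8.31 → $486.08; payment $123.83; balance $362.25
Week 6: opening $362.25; interest $8.31 → $370.56; payment $123.83; balance $246.73
Week 7: opening $246.73; interest $8.31 → $255.04; payment $123.83; balance $131.21
Week 8: opening $131.21; interest $8.31 → $139.52; payment $123.83; balance $15.69
Week 9: opening $15.69; interest $8.31 → $24.00; payment $24.00; balance $0.00
Balance reaches $0.00 in week 9.

9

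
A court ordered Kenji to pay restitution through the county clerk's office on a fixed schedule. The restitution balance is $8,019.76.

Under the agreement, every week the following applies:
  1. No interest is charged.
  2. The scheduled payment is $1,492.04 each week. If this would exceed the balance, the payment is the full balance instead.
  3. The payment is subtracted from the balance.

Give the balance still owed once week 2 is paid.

$5,035.68

Week 1: opening $8,019.76; payment $1,492.04; balance $6,527.72
Week 2: opening $6,527.72; payment $1,492.04; balance $5,035.68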